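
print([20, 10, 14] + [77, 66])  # [20, 10, 14, 77, 66]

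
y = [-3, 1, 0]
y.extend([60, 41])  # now [-3, 1, 0, 60, 41]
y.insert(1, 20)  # [-3, 20, 1, 0, 60, 41]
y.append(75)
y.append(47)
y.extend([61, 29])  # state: [-3, 20, 1, 0, 60, 41, 75, 47, 61, 29]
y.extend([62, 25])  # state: [-3, 20, 1, 0, 60, 41, 75, 47, 61, 29, 62, 25]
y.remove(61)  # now [-3, 20, 1, 0, 60, 41, 75, 47, 29, 62, 25]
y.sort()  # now [-3, 0, 1, 20, 25, 29, 41, 47, 60, 62, 75]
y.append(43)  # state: [-3, 0, 1, 20, 25, 29, 41, 47, 60, 62, 75, 43]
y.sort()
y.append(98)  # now [-3, 0, 1, 20, 25, 29, 41, 43, 47, 60, 62, 75, 98]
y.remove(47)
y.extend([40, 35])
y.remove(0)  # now [-3, 1, 20, 25, 29, 41, 43, 60, 62, 75, 98, 40, 35]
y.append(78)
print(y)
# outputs [-3, 1, 20, 25, 29, 41, 43, 60, 62, 75, 98, 40, 35, 78]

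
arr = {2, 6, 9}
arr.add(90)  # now {2, 6, 9, 90}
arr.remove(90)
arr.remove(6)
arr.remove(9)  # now {2}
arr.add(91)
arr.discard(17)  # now {2, 91}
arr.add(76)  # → {2, 76, 91}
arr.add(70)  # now {2, 70, 76, 91}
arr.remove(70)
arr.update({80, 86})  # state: {2, 76, 80, 86, 91}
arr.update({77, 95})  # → {2, 76, 77, 80, 86, 91, 95}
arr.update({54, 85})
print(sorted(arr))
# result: [2, 54, 76, 77, 80, 85, 86, 91, 95]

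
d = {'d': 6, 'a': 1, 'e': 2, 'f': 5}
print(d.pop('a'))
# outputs 1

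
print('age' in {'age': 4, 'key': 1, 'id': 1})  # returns True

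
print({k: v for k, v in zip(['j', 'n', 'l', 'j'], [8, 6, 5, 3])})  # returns {'j': 3, 'n': 6, 'l': 5}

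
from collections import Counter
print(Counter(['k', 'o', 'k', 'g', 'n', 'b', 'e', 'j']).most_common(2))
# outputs [('k', 2), ('o', 1)]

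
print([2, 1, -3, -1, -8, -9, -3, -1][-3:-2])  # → [-9]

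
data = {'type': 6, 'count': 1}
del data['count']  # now {'type': 6}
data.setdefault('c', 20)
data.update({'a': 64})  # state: {'type': 6, 'c': 20, 'a': 64}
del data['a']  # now {'type': 6, 'c': 20}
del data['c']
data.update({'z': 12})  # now {'type': 6, 'z': 12}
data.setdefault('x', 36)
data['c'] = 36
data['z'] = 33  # {'type': 6, 'z': 33, 'x': 36, 'c': 36}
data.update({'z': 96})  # {'type': 6, 'z': 96, 'x': 36, 'c': 36}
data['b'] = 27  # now {'type': 6, 'z': 96, 'x': 36, 'c': 36, 'b': 27}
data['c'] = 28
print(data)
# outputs {'type': 6, 'z': 96, 'x': 36, 'c': 28, 'b': 27}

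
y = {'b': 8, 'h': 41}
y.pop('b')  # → 8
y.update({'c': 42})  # {'h': 41, 'c': 42}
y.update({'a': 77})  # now {'h': 41, 'c': 42, 'a': 77}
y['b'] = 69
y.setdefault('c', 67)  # 42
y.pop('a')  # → 77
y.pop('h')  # 41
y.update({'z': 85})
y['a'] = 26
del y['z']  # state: {'c': 42, 'b': 69, 'a': 26}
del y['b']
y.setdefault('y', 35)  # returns 35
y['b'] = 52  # {'c': 42, 'a': 26, 'y': 35, 'b': 52}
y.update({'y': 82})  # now {'c': 42, 'a': 26, 'y': 82, 'b': 52}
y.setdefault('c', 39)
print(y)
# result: {'c': 42, 'a': 26, 'y': 82, 'b': 52}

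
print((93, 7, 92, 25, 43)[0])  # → 93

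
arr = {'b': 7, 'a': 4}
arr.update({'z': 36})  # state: {'b': 7, 'a': 4, 'z': 36}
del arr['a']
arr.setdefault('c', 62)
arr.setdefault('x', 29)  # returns 29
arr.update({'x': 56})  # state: {'b': 7, 'z': 36, 'c': 62, 'x': 56}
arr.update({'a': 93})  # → {'b': 7, 'z': 36, 'c': 62, 'x': 56, 'a': 93}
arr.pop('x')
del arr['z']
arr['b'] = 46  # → {'b': 46, 'c': 62, 'a': 93}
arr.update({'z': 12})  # {'b': 46, 'c': 62, 'a': 93, 'z': 12}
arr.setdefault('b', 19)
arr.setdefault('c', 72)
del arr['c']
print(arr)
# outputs {'b': 46, 'a': 93, 'z': 12}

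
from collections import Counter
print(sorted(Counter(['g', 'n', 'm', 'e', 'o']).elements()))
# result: ['e', 'g', 'm', 'n', 'o']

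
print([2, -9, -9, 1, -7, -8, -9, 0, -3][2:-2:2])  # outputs [-9, -7, -9]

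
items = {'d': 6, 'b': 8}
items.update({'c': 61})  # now {'d': 6, 'b': 8, 'c': 61}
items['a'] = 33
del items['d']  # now {'b': 8, 'c': 61, 'a': 33}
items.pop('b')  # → 8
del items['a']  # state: {'c': 61}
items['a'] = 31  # {'c': 61, 'a': 31}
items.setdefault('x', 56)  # 56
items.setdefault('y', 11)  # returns 11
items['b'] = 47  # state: {'c': 61, 'a': 31, 'x': 56, 'y': 11, 'b': 47}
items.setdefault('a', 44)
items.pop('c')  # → 61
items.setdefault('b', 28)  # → 47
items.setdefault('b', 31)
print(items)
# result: {'a': 31, 'x': 56, 'y': 11, 'b': 47}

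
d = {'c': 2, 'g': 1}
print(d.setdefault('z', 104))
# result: 104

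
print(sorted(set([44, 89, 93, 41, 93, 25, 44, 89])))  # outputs [25, 41, 44, 89, 93]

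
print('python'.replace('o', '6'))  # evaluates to pyth6n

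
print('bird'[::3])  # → bd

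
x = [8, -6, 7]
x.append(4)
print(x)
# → [8, -6, 7, 4]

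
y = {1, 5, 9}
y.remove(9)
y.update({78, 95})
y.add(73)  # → {1, 5, 73, 78, 95}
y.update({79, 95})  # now {1, 5, 73, 78, 79, 95}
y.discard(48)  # {1, 5, 73, 78, 79, 95}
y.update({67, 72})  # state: {1, 5, 67, 72, 73, 78, 79, 95}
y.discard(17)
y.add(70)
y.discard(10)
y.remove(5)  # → {1, 67, 70, 72, 73, 78, 79, 95}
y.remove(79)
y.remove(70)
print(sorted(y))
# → [1, 67, 72, 73, 78, 95]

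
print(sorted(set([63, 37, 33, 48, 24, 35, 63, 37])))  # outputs [24, 33, 35, 37, 48, 63]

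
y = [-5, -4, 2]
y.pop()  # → 2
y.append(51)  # [-5, -4, 51]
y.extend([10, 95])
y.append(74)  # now [-5, -4, 51, 10, 95, 74]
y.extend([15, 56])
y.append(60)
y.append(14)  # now [-5, -4, 51, 10, 95, 74, 15, 56, 60, 14]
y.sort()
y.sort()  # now [-5, -4, 10, 14, 15, 51, 56, 60, 74, 95]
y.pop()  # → 95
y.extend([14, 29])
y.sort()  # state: [-5, -4, 10, 14, 14, 15, 29, 51, 56, 60, 74]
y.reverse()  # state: [74, 60, 56, 51, 29, 15, 14, 14, 10, -4, -5]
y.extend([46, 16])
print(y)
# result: [74, 60, 56, 51, 29, 15, 14, 14, 10, -4, -5, 46, 16]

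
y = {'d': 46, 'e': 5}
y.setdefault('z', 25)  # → 25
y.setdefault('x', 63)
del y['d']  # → {'e': 5, 'z': 25, 'x': 63}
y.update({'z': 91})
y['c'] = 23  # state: {'e': 5, 'z': 91, 'x': 63, 'c': 23}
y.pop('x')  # 63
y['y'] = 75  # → {'e': 5, 'z': 91, 'c': 23, 'y': 75}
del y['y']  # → {'e': 5, 'z': 91, 'c': 23}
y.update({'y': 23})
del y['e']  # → {'z': 91, 'c': 23, 'y': 23}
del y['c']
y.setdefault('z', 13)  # 91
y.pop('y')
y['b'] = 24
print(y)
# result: {'z': 91, 'b': 24}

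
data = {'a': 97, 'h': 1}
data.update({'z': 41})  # {'a': 97, 'h': 1, 'z': 41}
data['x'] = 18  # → {'a': 97, 'h': 1, 'z': 41, 'x': 18}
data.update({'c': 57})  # {'a': 97, 'h': 1, 'z': 41, 'x': 18, 'c': 57}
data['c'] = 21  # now {'a': 97, 'h': 1, 'z': 41, 'x': 18, 'c': 21}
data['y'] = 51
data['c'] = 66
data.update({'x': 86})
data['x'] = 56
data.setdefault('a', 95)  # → 97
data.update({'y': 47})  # {'a': 97, 'h': 1, 'z': 41, 'x': 56, 'c': 66, 'y': 47}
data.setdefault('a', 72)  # 97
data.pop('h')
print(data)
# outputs {'a': 97, 'z': 41, 'x': 56, 'c': 66, 'y': 47}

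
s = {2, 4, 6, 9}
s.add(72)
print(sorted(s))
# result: [2, 4, 6, 9, 72]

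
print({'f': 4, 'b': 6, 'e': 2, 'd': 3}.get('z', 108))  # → 108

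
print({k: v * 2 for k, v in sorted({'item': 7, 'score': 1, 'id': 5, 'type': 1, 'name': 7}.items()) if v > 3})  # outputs {'id': 10, 'item': 14, 'name': 14}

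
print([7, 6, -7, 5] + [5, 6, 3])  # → [7, 6, -7, 5, 5, 6, 3]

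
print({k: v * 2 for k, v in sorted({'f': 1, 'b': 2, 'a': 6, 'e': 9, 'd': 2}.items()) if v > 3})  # {'a': 12, 'e': 18}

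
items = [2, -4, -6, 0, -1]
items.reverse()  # [-1, 0, -6, -4, 2]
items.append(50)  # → [-1, 0, -6, -4, 2, 50]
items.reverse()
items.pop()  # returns -1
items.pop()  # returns 0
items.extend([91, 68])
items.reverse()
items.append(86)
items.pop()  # 86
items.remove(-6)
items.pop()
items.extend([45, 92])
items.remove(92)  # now [68, 91, -4, 2, 45]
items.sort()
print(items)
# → [-4, 2, 45, 68, 91]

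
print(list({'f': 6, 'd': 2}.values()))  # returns [6, 2]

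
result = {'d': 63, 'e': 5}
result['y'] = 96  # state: {'d': 63, 'e': 5, 'y': 96}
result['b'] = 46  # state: {'d': 63, 'e': 5, 'y': 96, 'b': 46}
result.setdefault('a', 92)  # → 92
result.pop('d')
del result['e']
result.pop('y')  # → 96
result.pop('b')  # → 46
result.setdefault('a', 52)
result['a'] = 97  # {'a': 97}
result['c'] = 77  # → {'a': 97, 'c': 77}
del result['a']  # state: {'c': 77}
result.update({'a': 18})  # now {'c': 77, 'a': 18}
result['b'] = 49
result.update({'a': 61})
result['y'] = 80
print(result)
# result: {'c': 77, 'a': 61, 'b': 49, 'y': 80}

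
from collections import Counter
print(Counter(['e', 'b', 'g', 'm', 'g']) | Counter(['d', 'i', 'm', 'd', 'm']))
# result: Counter({'g': 2, 'm': 2, 'd': 2, 'e': 1, 'b': 1, 'i': 1})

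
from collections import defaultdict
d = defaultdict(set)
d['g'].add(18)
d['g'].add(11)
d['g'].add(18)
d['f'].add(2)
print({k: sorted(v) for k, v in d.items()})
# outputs {'g': [11, 18], 'f': [2]}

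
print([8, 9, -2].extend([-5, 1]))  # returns None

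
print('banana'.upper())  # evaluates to BANANA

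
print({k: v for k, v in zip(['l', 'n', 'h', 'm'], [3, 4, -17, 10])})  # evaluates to {'l': 3, 'n': 4, 'h': -17, 'm': 10}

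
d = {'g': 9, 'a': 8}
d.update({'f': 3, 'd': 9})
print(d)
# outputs {'g': 9, 'a': 8, 'f': 3, 'd': 9}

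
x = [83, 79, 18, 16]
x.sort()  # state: [16, 18, 79, 83]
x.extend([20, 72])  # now [16, 18, 79, 83, 20, 72]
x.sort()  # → [16, 18, 20, 72, 79, 83]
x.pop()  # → 83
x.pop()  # 79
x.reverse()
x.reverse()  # [16, 18, 20, 72]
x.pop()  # 72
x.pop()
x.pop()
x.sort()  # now [16]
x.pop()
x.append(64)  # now [64]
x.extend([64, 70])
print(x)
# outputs [64, 64, 70]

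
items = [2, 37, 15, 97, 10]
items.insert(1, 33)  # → [2, 33, 37, 15, 97, 10]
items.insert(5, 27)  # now [2, 33, 37, 15, 97, 27, 10]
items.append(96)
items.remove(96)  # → [2, 33, 37, 15, 97, 27, 10]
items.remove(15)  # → [2, 33, 37, 97, 27, 10]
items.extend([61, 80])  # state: [2, 33, 37, 97, 27, 10, 61, 80]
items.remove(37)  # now [2, 33, 97, 27, 10, 61, 80]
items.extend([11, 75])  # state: [2, 33, 97, 27, 10, 61, 80, 11, 75]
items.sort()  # [2, 10, 11, 27, 33, 61, 75, 80, 97]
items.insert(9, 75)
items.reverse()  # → [75, 97, 80, 75, 61, 33, 27, 11, 10, 2]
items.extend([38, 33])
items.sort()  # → [2, 10, 11, 27, 33, 33, 38, 61, 75, 75, 80, 97]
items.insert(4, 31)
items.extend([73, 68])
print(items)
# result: [2, 10, 11, 27, 31, 33, 33, 38, 61, 75, 75, 80, 97, 73, 68]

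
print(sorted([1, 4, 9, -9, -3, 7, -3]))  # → [-9, -3, -3, 1, 4, 7, 9]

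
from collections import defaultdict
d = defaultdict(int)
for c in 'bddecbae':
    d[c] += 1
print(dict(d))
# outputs {'b': 2, 'd': 2, 'e': 2, 'c': 1, 'a': 1}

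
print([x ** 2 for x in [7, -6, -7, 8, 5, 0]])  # [49, 36, 49, 64, 25, 0]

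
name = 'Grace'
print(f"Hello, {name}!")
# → Hello, Grace!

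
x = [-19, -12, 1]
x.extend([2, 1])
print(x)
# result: [-19, -12, 1, 2, 1]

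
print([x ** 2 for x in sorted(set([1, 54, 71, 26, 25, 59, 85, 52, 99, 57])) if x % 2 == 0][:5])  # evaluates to [676, 2704, 2916]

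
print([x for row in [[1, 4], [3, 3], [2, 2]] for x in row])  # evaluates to [1, 4, 3, 3, 2, 2]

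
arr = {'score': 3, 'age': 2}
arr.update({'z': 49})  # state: {'score': 3, 'age': 2, 'z': 49}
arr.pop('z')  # 49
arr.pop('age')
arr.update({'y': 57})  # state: {'score': 3, 'y': 57}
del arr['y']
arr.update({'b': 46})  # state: {'score': 3, 'b': 46}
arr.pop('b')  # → 46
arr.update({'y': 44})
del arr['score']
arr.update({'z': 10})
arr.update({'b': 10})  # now {'y': 44, 'z': 10, 'b': 10}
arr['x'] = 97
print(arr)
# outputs {'y': 44, 'z': 10, 'b': 10, 'x': 97}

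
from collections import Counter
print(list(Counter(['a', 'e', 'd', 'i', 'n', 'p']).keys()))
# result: ['a', 'e', 'd', 'i', 'n', 'p']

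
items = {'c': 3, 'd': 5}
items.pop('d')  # 5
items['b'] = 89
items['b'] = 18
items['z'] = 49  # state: {'c': 3, 'b': 18, 'z': 49}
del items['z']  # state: {'c': 3, 'b': 18}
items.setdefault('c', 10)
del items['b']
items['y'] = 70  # {'c': 3, 'y': 70}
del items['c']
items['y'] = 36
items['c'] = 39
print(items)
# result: {'y': 36, 'c': 39}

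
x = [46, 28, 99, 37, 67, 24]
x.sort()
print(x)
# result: [24, 28, 37, 46, 67, 99]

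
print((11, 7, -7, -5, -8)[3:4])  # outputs (-5,)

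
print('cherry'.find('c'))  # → 0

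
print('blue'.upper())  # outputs BLUE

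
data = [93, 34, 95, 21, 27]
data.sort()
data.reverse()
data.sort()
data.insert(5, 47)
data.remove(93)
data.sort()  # [21, 27, 34, 47, 95]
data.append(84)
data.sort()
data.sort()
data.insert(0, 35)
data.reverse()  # [95, 84, 47, 34, 27, 21, 35]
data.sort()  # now [21, 27, 34, 35, 47, 84, 95]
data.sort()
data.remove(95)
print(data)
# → [21, 27, 34, 35, 47, 84]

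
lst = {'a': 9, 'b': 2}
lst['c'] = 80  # {'a': 9, 'b': 2, 'c': 80}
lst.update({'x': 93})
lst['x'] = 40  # {'a': 9, 'b': 2, 'c': 80, 'x': 40}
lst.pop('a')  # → 9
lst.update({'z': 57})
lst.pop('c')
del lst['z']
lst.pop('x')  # 40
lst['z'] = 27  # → {'b': 2, 'z': 27}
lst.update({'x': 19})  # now {'b': 2, 'z': 27, 'x': 19}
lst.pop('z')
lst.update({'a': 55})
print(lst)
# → {'b': 2, 'x': 19, 'a': 55}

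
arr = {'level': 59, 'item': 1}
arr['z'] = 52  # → {'level': 59, 'item': 1, 'z': 52}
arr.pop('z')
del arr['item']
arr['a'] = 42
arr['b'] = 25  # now {'level': 59, 'a': 42, 'b': 25}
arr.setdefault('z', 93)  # 93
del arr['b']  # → {'level': 59, 'a': 42, 'z': 93}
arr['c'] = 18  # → {'level': 59, 'a': 42, 'z': 93, 'c': 18}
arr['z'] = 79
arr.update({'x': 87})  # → {'level': 59, 'a': 42, 'z': 79, 'c': 18, 'x': 87}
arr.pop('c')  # 18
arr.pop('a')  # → 42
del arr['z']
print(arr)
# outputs {'level': 59, 'x': 87}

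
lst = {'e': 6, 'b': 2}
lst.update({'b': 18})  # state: {'e': 6, 'b': 18}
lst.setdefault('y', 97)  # 97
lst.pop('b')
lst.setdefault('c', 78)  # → 78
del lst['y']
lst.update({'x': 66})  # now {'e': 6, 'c': 78, 'x': 66}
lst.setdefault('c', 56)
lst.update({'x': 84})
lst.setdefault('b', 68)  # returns 68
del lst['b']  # {'e': 6, 'c': 78, 'x': 84}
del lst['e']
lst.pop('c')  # 78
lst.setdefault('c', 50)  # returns 50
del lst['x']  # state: {'c': 50}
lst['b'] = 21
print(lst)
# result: {'c': 50, 'b': 21}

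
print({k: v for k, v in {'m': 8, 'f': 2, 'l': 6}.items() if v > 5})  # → {'m': 8, 'l': 6}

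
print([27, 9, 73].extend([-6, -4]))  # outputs None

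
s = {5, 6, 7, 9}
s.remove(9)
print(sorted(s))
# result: [5, 6, 7]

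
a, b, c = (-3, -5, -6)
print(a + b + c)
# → -14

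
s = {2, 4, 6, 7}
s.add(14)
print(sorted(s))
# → [2, 4, 6, 7, 14]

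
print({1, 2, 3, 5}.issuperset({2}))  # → True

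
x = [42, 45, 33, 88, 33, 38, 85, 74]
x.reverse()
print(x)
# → [74, 85, 38, 33, 88, 33, 45, 42]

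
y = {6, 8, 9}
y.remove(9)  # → {6, 8}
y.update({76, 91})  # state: {6, 8, 76, 91}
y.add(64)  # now {6, 8, 64, 76, 91}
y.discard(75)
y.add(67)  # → {6, 8, 64, 67, 76, 91}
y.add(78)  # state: {6, 8, 64, 67, 76, 78, 91}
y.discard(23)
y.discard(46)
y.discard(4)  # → {6, 8, 64, 67, 76, 78, 91}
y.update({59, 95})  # {6, 8, 59, 64, 67, 76, 78, 91, 95}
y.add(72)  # {6, 8, 59, 64, 67, 72, 76, 78, 91, 95}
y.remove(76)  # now {6, 8, 59, 64, 67, 72, 78, 91, 95}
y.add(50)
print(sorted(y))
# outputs [6, 8, 50, 59, 64, 67, 72, 78, 91, 95]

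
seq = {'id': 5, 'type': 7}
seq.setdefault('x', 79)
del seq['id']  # {'type': 7, 'x': 79}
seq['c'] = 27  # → {'type': 7, 'x': 79, 'c': 27}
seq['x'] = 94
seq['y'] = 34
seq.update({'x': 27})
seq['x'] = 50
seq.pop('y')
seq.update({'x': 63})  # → {'type': 7, 'x': 63, 'c': 27}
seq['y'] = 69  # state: {'type': 7, 'x': 63, 'c': 27, 'y': 69}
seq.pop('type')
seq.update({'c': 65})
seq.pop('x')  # 63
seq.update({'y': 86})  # {'c': 65, 'y': 86}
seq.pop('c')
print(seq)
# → {'y': 86}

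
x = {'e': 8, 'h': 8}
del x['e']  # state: {'h': 8}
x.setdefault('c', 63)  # 63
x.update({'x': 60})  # {'h': 8, 'c': 63, 'x': 60}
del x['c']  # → {'h': 8, 'x': 60}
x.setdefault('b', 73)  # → 73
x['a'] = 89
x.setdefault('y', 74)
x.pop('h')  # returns 8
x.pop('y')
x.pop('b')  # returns 73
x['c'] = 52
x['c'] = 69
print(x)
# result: {'x': 60, 'a': 89, 'c': 69}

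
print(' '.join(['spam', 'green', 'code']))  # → spam green code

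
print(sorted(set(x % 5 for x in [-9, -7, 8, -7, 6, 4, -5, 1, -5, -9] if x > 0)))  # [1, 3, 4]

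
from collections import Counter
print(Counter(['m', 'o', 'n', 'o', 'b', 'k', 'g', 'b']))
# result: Counter({'o': 2, 'b': 2, 'm': 1, 'n': 1, 'k': 1, 'g': 1})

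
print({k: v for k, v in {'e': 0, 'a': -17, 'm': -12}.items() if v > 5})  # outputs {}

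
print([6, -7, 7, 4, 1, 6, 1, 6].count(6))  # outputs 3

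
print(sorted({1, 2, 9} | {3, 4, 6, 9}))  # [1, 2, 3, 4, 6, 9]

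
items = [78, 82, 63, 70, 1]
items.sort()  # [1, 63, 70, 78, 82]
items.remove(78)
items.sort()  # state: [1, 63, 70, 82]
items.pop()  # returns 82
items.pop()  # 70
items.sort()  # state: [1, 63]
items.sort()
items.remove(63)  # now [1]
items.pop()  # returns 1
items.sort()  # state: []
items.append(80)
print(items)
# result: [80]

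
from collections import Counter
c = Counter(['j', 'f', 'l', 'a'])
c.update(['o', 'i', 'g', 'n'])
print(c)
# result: Counter({'j': 1, 'f': 1, 'l': 1, 'a': 1, 'o': 1, 'i': 1, 'g': 1, 'n': 1})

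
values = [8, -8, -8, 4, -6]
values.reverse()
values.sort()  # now [-8, -8, -6, 4, 8]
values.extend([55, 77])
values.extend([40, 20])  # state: [-8, -8, -6, 4, 8, 55, 77, 40, 20]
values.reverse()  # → [20, 40, 77, 55, 8, 4, -6, -8, -8]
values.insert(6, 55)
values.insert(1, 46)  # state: [20, 46, 40, 77, 55, 8, 4, 55, -6, -8, -8]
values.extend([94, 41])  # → [20, 46, 40, 77, 55, 8, 4, 55, -6, -8, -8, 94, 41]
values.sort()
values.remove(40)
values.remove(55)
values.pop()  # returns 94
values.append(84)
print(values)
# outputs [-8, -8, -6, 4, 8, 20, 41, 46, 55, 77, 84]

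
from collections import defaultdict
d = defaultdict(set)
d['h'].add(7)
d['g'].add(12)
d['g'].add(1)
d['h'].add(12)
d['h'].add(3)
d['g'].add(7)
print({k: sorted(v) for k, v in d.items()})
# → {'h': [3, 7, 12], 'g': [1, 7, 12]}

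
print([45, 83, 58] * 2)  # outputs [45, 83, 58, 45, 83, 58]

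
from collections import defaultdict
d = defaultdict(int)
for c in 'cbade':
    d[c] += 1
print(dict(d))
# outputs {'c': 1, 'b': 1, 'a': 1, 'd': 1, 'e': 1}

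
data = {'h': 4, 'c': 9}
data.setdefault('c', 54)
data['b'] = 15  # {'h': 4, 'c': 9, 'b': 15}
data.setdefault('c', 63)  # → 9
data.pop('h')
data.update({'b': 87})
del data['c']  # {'b': 87}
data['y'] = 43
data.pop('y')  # 43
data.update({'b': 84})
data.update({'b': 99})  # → {'b': 99}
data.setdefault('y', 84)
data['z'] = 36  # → {'b': 99, 'y': 84, 'z': 36}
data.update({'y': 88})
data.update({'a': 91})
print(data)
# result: {'b': 99, 'y': 88, 'z': 36, 'a': 91}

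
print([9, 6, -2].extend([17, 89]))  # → None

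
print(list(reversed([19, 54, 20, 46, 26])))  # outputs [26, 46, 20, 54, 19]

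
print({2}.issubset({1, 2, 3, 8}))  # True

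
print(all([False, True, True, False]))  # False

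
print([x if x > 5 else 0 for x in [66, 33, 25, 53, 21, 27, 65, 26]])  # [66, 33, 25, 53, 21, 27, 65, 26]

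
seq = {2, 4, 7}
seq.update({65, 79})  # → {2, 4, 7, 65, 79}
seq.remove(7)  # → {2, 4, 65, 79}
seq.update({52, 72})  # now {2, 4, 52, 65, 72, 79}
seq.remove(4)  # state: {2, 52, 65, 72, 79}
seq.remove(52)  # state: {2, 65, 72, 79}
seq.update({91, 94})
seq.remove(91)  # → {2, 65, 72, 79, 94}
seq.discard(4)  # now {2, 65, 72, 79, 94}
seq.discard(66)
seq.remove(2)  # {65, 72, 79, 94}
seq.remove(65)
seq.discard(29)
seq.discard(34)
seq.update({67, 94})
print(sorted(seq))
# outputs [67, 72, 79, 94]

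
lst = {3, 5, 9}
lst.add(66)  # {3, 5, 9, 66}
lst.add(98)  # {3, 5, 9, 66, 98}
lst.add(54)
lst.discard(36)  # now {3, 5, 9, 54, 66, 98}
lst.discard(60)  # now {3, 5, 9, 54, 66, 98}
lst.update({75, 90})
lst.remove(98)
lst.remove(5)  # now {3, 9, 54, 66, 75, 90}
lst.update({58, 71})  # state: {3, 9, 54, 58, 66, 71, 75, 90}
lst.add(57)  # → {3, 9, 54, 57, 58, 66, 71, 75, 90}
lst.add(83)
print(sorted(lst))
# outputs [3, 9, 54, 57, 58, 66, 71, 75, 83, 90]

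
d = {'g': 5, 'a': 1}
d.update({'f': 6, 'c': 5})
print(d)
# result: {'g': 5, 'a': 1, 'f': 6, 'c': 5}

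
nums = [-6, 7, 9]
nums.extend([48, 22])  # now [-6, 7, 9, 48, 22]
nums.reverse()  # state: [22, 48, 9, 7, -6]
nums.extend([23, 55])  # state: [22, 48, 9, 7, -6, 23, 55]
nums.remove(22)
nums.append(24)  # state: [48, 9, 7, -6, 23, 55, 24]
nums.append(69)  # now [48, 9, 7, -6, 23, 55, 24, 69]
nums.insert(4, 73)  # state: [48, 9, 7, -6, 73, 23, 55, 24, 69]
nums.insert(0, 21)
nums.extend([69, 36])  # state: [21, 48, 9, 7, -6, 73, 23, 55, 24, 69, 69, 36]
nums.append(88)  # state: [21, 48, 9, 7, -6, 73, 23, 55, 24, 69, 69, 36, 88]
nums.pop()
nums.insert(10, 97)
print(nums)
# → [21, 48, 9, 7, -6, 73, 23, 55, 24, 69, 97, 69, 36]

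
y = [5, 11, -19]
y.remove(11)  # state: [5, -19]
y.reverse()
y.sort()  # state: [-19, 5]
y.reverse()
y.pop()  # -19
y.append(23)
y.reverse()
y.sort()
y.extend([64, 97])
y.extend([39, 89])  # [5, 23, 64, 97, 39, 89]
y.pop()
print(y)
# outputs [5, 23, 64, 97, 39]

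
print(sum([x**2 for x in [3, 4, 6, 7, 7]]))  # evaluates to 159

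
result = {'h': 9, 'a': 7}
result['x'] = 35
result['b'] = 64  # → {'h': 9, 'a': 7, 'x': 35, 'b': 64}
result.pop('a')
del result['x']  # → {'h': 9, 'b': 64}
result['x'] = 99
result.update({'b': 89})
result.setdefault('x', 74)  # 99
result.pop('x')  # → 99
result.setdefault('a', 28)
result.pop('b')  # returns 89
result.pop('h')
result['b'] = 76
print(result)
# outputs {'a': 28, 'b': 76}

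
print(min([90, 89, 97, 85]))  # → 85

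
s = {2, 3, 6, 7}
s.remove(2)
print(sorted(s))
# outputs [3, 6, 7]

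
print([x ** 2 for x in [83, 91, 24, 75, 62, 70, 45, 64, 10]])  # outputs [6889, 8281, 576, 5625, 3844, 4900, 2025, 4096, 100]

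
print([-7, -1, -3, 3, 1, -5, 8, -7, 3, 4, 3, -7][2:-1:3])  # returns [-3, -5, 3]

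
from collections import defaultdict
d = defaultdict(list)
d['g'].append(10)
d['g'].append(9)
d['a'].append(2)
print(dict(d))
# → {'g': [10, 9], 'a': [2]}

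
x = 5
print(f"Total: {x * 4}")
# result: Total: 20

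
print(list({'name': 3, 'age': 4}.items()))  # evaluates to [('name', 3), ('age', 4)]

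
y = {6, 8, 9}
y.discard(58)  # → {6, 8, 9}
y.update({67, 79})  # {6, 8, 9, 67, 79}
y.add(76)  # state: {6, 8, 9, 67, 76, 79}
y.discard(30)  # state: {6, 8, 9, 67, 76, 79}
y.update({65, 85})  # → {6, 8, 9, 65, 67, 76, 79, 85}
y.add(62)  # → {6, 8, 9, 62, 65, 67, 76, 79, 85}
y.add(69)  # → {6, 8, 9, 62, 65, 67, 69, 76, 79, 85}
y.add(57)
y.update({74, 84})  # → {6, 8, 9, 57, 62, 65, 67, 69, 74, 76, 79, 84, 85}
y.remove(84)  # {6, 8, 9, 57, 62, 65, 67, 69, 74, 76, 79, 85}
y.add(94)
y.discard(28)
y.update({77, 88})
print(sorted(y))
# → [6, 8, 9, 57, 62, 65, 67, 69, 74, 76, 77, 79, 85, 88, 94]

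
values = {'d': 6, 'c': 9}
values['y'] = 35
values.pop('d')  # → 6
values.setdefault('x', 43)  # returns 43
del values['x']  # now {'c': 9, 'y': 35}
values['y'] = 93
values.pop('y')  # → 93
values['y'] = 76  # {'c': 9, 'y': 76}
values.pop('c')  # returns 9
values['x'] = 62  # {'y': 76, 'x': 62}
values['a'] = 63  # {'y': 76, 'x': 62, 'a': 63}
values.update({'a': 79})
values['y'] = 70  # {'y': 70, 'x': 62, 'a': 79}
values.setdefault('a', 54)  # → 79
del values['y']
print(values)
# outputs {'x': 62, 'a': 79}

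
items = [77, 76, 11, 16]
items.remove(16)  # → [77, 76, 11]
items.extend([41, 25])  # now [77, 76, 11, 41, 25]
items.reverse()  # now [25, 41, 11, 76, 77]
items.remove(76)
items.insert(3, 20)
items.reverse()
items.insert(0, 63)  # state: [63, 77, 20, 11, 41, 25]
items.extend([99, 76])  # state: [63, 77, 20, 11, 41, 25, 99, 76]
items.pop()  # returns 76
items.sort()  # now [11, 20, 25, 41, 63, 77, 99]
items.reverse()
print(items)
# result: [99, 77, 63, 41, 25, 20, 11]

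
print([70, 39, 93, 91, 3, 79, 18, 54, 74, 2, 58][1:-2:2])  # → [39, 91, 79, 54]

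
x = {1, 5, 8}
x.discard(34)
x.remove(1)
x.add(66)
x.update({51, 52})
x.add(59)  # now {5, 8, 51, 52, 59, 66}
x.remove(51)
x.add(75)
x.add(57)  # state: {5, 8, 52, 57, 59, 66, 75}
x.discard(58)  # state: {5, 8, 52, 57, 59, 66, 75}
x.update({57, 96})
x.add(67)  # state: {5, 8, 52, 57, 59, 66, 67, 75, 96}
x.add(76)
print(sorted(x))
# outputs [5, 8, 52, 57, 59, 66, 67, 75, 76, 96]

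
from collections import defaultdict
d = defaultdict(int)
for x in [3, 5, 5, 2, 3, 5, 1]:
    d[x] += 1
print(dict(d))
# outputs {3: 2, 5: 3, 2: 1, 1: 1}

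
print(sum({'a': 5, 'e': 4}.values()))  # 9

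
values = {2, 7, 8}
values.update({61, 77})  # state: {2, 7, 8, 61, 77}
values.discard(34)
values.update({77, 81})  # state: {2, 7, 8, 61, 77, 81}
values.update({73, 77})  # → {2, 7, 8, 61, 73, 77, 81}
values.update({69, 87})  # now {2, 7, 8, 61, 69, 73, 77, 81, 87}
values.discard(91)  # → {2, 7, 8, 61, 69, 73, 77, 81, 87}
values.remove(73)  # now {2, 7, 8, 61, 69, 77, 81, 87}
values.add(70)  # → {2, 7, 8, 61, 69, 70, 77, 81, 87}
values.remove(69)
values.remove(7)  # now {2, 8, 61, 70, 77, 81, 87}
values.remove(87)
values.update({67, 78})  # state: {2, 8, 61, 67, 70, 77, 78, 81}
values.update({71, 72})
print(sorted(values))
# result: [2, 8, 61, 67, 70, 71, 72, 77, 78, 81]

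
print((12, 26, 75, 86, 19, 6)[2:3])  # (75,)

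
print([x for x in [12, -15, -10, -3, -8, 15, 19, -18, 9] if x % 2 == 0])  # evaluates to [12, -10, -8, -18]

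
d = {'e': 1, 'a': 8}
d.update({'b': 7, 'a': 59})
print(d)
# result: {'e': 1, 'a': 59, 'b': 7}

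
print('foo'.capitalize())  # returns Foo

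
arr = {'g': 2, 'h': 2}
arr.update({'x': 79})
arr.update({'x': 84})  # {'g': 2, 'h': 2, 'x': 84}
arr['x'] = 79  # {'g': 2, 'h': 2, 'x': 79}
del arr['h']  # {'g': 2, 'x': 79}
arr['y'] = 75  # {'g': 2, 'x': 79, 'y': 75}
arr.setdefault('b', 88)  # 88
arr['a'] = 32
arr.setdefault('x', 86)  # 79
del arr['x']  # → {'g': 2, 'y': 75, 'b': 88, 'a': 32}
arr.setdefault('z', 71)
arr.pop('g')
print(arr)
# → {'y': 75, 'b': 88, 'a': 32, 'z': 71}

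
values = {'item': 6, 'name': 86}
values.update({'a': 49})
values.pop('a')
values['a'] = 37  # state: {'item': 6, 'name': 86, 'a': 37}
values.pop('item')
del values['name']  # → {'a': 37}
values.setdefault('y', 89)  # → 89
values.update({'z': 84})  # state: {'a': 37, 'y': 89, 'z': 84}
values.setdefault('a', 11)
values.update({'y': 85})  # {'a': 37, 'y': 85, 'z': 84}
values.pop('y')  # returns 85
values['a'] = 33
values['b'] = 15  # {'a': 33, 'z': 84, 'b': 15}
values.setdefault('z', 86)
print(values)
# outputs {'a': 33, 'z': 84, 'b': 15}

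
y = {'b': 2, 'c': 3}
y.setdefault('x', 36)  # 36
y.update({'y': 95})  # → {'b': 2, 'c': 3, 'x': 36, 'y': 95}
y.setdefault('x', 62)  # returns 36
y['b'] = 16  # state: {'b': 16, 'c': 3, 'x': 36, 'y': 95}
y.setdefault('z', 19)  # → 19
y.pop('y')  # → 95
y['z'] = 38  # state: {'b': 16, 'c': 3, 'x': 36, 'z': 38}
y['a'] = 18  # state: {'b': 16, 'c': 3, 'x': 36, 'z': 38, 'a': 18}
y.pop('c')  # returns 3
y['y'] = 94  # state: {'b': 16, 'x': 36, 'z': 38, 'a': 18, 'y': 94}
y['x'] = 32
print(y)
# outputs {'b': 16, 'x': 32, 'z': 38, 'a': 18, 'y': 94}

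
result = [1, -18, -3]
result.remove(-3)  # [1, -18]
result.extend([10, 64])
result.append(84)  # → [1, -18, 10, 64, 84]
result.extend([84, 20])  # [1, -18, 10, 64, 84, 84, 20]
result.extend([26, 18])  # [1, -18, 10, 64, 84, 84, 20, 26, 18]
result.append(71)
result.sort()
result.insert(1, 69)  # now [-18, 69, 1, 10, 18, 20, 26, 64, 71, 84, 84]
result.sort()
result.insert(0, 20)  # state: [20, -18, 1, 10, 18, 20, 26, 64, 69, 71, 84, 84]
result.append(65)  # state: [20, -18, 1, 10, 18, 20, 26, 64, 69, 71, 84, 84, 65]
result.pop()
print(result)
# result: [20, -18, 1, 10, 18, 20, 26, 64, 69, 71, 84, 84]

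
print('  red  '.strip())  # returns red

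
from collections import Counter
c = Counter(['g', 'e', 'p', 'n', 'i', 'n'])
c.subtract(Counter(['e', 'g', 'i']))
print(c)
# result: Counter({'n': 2, 'p': 1, 'g': 0, 'e': 0, 'i': 0})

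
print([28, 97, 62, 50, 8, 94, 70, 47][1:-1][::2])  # [97, 50, 94]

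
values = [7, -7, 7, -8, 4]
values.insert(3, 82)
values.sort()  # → [-8, -7, 4, 7, 7, 82]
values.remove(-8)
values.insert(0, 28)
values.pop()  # 82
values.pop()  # 7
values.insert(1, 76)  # [28, 76, -7, 4, 7]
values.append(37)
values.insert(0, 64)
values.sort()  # [-7, 4, 7, 28, 37, 64, 76]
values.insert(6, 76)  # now [-7, 4, 7, 28, 37, 64, 76, 76]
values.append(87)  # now [-7, 4, 7, 28, 37, 64, 76, 76, 87]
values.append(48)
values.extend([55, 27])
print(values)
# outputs [-7, 4, 7, 28, 37, 64, 76, 76, 87, 48, 55, 27]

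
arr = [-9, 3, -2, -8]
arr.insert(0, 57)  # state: [57, -9, 3, -2, -8]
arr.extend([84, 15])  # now [57, -9, 3, -2, -8, 84, 15]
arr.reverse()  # [15, 84, -8, -2, 3, -9, 57]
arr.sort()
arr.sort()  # [-9, -8, -2, 3, 15, 57, 84]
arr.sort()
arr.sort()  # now [-9, -8, -2, 3, 15, 57, 84]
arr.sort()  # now [-9, -8, -2, 3, 15, 57, 84]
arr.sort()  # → [-9, -8, -2, 3, 15, 57, 84]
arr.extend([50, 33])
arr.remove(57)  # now [-9, -8, -2, 3, 15, 84, 50, 33]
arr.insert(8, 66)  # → [-9, -8, -2, 3, 15, 84, 50, 33, 66]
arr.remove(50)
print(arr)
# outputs [-9, -8, -2, 3, 15, 84, 33, 66]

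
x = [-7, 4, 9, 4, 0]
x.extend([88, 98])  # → [-7, 4, 9, 4, 0, 88, 98]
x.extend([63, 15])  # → [-7, 4, 9, 4, 0, 88, 98, 63, 15]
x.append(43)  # [-7, 4, 9, 4, 0, 88, 98, 63, 15, 43]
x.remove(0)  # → [-7, 4, 9, 4, 88, 98, 63, 15, 43]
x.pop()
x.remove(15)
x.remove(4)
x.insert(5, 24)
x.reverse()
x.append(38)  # [63, 24, 98, 88, 4, 9, -7, 38]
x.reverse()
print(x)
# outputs [38, -7, 9, 4, 88, 98, 24, 63]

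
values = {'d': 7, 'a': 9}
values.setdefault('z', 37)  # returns 37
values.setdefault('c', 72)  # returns 72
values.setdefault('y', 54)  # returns 54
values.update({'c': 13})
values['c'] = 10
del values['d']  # {'a': 9, 'z': 37, 'c': 10, 'y': 54}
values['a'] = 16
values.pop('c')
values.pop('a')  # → 16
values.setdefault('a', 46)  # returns 46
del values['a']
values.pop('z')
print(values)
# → {'y': 54}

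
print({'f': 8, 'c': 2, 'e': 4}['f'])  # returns 8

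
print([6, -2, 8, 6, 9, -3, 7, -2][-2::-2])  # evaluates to [7, 9, 8, 6]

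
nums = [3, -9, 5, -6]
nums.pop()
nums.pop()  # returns 5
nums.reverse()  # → [-9, 3]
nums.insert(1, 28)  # [-9, 28, 3]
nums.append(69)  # [-9, 28, 3, 69]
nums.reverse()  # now [69, 3, 28, -9]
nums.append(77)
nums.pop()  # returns 77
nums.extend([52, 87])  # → [69, 3, 28, -9, 52, 87]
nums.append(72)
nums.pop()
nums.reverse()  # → [87, 52, -9, 28, 3, 69]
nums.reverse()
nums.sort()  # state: [-9, 3, 28, 52, 69, 87]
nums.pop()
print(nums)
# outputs [-9, 3, 28, 52, 69]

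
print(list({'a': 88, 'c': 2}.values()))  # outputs [88, 2]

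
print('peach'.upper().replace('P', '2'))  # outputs 2EACH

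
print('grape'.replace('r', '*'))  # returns g*ape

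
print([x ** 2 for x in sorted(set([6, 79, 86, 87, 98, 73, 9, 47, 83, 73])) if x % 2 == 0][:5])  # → [36, 7396, 9604]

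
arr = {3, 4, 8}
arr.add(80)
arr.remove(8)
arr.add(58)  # {3, 4, 58, 80}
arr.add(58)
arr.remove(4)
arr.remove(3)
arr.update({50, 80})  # {50, 58, 80}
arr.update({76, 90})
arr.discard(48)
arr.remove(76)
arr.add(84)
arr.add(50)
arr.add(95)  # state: {50, 58, 80, 84, 90, 95}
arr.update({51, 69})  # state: {50, 51, 58, 69, 80, 84, 90, 95}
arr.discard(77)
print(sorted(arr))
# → [50, 51, 58, 69, 80, 84, 90, 95]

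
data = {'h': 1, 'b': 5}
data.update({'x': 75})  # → {'h': 1, 'b': 5, 'x': 75}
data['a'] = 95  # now {'h': 1, 'b': 5, 'x': 75, 'a': 95}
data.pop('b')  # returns 5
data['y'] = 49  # {'h': 1, 'x': 75, 'a': 95, 'y': 49}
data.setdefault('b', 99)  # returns 99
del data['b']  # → {'h': 1, 'x': 75, 'a': 95, 'y': 49}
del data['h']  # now {'x': 75, 'a': 95, 'y': 49}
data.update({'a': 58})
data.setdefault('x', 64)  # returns 75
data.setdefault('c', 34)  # 34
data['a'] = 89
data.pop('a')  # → 89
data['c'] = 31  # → {'x': 75, 'y': 49, 'c': 31}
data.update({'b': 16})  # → {'x': 75, 'y': 49, 'c': 31, 'b': 16}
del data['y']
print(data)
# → {'x': 75, 'c': 31, 'b': 16}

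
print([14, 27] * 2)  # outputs [14, 27, 14, 27]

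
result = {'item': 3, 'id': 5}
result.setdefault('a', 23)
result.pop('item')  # 3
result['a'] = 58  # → {'id': 5, 'a': 58}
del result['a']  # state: {'id': 5}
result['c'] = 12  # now {'id': 5, 'c': 12}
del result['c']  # {'id': 5}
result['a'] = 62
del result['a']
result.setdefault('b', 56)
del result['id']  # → {'b': 56}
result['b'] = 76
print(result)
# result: {'b': 76}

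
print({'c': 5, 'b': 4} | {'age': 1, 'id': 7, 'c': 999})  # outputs {'c': 999, 'b': 4, 'age': 1, 'id': 7}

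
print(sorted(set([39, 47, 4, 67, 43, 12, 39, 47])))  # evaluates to [4, 12, 39, 43, 47, 67]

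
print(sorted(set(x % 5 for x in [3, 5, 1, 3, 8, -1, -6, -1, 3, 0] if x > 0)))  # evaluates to [0, 1, 3]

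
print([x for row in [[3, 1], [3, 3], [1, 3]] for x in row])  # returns [3, 1, 3, 3, 1, 3]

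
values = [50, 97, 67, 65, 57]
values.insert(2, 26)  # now [50, 97, 26, 67, 65, 57]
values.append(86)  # [50, 97, 26, 67, 65, 57, 86]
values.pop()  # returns 86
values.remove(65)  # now [50, 97, 26, 67, 57]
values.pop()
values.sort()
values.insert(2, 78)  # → [26, 50, 78, 67, 97]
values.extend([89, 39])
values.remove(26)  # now [50, 78, 67, 97, 89, 39]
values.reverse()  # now [39, 89, 97, 67, 78, 50]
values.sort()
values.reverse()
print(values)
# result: [97, 89, 78, 67, 50, 39]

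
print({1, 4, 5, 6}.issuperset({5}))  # True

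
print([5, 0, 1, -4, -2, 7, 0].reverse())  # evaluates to None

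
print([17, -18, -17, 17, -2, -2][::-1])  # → [-2, -2, 17, -17, -18, 17]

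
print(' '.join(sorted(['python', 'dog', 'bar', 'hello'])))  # bar dog hello python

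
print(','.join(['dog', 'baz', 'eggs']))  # dog,baz,eggs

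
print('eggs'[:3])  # egg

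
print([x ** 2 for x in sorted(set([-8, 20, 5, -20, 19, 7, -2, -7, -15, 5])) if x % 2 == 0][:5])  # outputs [400, 64, 4, 400]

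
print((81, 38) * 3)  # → (81, 38, 81, 38, 81, 38)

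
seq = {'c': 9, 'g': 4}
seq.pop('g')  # 4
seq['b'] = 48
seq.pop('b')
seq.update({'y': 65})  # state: {'c': 9, 'y': 65}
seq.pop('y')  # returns 65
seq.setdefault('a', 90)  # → 90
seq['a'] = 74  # {'c': 9, 'a': 74}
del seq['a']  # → {'c': 9}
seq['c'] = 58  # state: {'c': 58}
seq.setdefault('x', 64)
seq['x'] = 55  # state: {'c': 58, 'x': 55}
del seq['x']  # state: {'c': 58}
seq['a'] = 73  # {'c': 58, 'a': 73}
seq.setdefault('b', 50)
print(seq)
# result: {'c': 58, 'a': 73, 'b': 50}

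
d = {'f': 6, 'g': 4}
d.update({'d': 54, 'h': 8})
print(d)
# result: {'f': 6, 'g': 4, 'd': 54, 'h': 8}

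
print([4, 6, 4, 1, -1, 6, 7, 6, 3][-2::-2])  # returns [6, 6, 1, 6]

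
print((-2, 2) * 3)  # (-2, 2, -2, 2, -2, 2)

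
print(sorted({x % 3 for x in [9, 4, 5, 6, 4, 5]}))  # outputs [0, 1, 2]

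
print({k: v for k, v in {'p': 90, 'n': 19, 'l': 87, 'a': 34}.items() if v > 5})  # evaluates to {'p': 90, 'n': 19, 'l': 87, 'a': 34}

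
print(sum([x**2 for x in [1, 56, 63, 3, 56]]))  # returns 10251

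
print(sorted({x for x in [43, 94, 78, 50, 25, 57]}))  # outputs [25, 43, 50, 57, 78, 94]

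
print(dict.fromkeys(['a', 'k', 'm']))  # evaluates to {'a': None, 'k': None, 'm': None}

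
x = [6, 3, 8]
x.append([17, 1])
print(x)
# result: [6, 3, 8, [17, 1]]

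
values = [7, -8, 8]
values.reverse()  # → [8, -8, 7]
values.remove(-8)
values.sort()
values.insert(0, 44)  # [44, 7, 8]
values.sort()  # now [7, 8, 44]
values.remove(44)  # [7, 8]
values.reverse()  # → [8, 7]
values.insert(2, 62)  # [8, 7, 62]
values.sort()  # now [7, 8, 62]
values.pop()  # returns 62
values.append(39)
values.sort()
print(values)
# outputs [7, 8, 39]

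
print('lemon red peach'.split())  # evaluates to ['lemon', 'red', 'peach']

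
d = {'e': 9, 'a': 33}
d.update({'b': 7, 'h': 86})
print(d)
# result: {'e': 9, 'a': 33, 'b': 7, 'h': 86}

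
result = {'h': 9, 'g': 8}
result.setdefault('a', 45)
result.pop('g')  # 8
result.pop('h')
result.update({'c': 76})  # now {'a': 45, 'c': 76}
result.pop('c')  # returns 76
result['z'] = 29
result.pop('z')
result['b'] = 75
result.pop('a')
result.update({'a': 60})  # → {'b': 75, 'a': 60}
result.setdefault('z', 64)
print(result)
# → {'b': 75, 'a': 60, 'z': 64}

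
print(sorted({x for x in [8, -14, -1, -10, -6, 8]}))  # [-14, -10, -6, -1, 8]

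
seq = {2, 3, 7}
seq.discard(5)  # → {2, 3, 7}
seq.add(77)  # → {2, 3, 7, 77}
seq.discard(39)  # {2, 3, 7, 77}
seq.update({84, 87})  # {2, 3, 7, 77, 84, 87}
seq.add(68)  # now {2, 3, 7, 68, 77, 84, 87}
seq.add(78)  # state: {2, 3, 7, 68, 77, 78, 84, 87}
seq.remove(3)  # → {2, 7, 68, 77, 78, 84, 87}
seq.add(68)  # {2, 7, 68, 77, 78, 84, 87}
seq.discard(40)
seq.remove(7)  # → {2, 68, 77, 78, 84, 87}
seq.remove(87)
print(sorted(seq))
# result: [2, 68, 77, 78, 84]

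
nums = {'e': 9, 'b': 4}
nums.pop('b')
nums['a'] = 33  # {'e': 9, 'a': 33}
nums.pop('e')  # 9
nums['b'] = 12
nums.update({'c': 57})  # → {'a': 33, 'b': 12, 'c': 57}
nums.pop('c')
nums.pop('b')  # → 12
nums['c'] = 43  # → {'a': 33, 'c': 43}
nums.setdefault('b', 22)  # 22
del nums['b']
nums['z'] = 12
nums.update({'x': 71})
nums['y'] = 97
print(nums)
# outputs {'a': 33, 'c': 43, 'z': 12, 'x': 71, 'y': 97}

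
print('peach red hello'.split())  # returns ['peach', 'red', 'hello']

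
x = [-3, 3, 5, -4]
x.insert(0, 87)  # [87, -3, 3, 5, -4]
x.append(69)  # [87, -3, 3, 5, -4, 69]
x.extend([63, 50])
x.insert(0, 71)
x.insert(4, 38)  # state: [71, 87, -3, 3, 38, 5, -4, 69, 63, 50]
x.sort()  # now [-4, -3, 3, 5, 38, 50, 63, 69, 71, 87]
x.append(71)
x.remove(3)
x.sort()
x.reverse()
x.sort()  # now [-4, -3, 5, 38, 50, 63, 69, 71, 71, 87]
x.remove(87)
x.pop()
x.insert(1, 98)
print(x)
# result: [-4, 98, -3, 5, 38, 50, 63, 69, 71]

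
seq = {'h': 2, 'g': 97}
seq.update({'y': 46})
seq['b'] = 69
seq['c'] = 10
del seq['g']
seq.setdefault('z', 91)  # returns 91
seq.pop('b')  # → 69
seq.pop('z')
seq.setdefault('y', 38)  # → 46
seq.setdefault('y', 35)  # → 46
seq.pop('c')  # 10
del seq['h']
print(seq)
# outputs {'y': 46}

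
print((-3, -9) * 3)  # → (-3, -9, -3, -9, -3, -9)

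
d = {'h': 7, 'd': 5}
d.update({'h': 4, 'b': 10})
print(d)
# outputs {'h': 4, 'd': 5, 'b': 10}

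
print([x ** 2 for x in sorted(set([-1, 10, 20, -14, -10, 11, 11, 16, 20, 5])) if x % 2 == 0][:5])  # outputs [196, 100, 100, 256, 400]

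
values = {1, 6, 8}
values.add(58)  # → {1, 6, 8, 58}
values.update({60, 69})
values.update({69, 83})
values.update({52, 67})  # {1, 6, 8, 52, 58, 60, 67, 69, 83}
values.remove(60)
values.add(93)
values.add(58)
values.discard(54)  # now {1, 6, 8, 52, 58, 67, 69, 83, 93}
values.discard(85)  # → {1, 6, 8, 52, 58, 67, 69, 83, 93}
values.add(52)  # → {1, 6, 8, 52, 58, 67, 69, 83, 93}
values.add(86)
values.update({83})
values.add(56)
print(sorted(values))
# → [1, 6, 8, 52, 56, 58, 67, 69, 83, 86, 93]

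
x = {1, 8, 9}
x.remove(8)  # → {1, 9}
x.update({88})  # {1, 9, 88}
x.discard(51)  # {1, 9, 88}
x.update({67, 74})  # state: {1, 9, 67, 74, 88}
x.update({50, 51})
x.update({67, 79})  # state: {1, 9, 50, 51, 67, 74, 79, 88}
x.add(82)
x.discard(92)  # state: {1, 9, 50, 51, 67, 74, 79, 82, 88}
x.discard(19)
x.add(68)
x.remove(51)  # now {1, 9, 50, 67, 68, 74, 79, 82, 88}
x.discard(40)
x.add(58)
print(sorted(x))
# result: [1, 9, 50, 58, 67, 68, 74, 79, 82, 88]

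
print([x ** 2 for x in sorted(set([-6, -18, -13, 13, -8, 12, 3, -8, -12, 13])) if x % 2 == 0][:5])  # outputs [324, 144, 64, 36, 144]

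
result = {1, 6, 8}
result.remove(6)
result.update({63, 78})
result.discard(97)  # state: {1, 8, 63, 78}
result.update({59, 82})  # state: {1, 8, 59, 63, 78, 82}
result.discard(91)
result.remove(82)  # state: {1, 8, 59, 63, 78}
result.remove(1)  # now {8, 59, 63, 78}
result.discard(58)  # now {8, 59, 63, 78}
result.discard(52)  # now {8, 59, 63, 78}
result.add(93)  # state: {8, 59, 63, 78, 93}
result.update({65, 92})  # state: {8, 59, 63, 65, 78, 92, 93}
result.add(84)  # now {8, 59, 63, 65, 78, 84, 92, 93}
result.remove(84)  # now {8, 59, 63, 65, 78, 92, 93}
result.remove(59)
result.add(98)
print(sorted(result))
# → [8, 63, 65, 78, 92, 93, 98]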